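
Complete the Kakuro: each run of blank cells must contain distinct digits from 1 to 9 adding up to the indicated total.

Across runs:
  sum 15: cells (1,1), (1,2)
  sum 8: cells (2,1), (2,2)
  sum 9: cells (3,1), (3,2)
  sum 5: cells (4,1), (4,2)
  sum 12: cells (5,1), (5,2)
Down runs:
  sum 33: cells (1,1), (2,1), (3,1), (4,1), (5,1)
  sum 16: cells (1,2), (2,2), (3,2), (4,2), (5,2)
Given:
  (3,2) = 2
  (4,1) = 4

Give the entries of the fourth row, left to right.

4 1

16 in 5 cells must be {1,2,3,4,6}.
(1,2) = 6: the only remaining digit allowed by both the 15 across and the 16 down.
(3,1) = 9 − 2 = 7 completes the 9 across.
(4,2) = 5 − 4 = 1 completes the 5 across.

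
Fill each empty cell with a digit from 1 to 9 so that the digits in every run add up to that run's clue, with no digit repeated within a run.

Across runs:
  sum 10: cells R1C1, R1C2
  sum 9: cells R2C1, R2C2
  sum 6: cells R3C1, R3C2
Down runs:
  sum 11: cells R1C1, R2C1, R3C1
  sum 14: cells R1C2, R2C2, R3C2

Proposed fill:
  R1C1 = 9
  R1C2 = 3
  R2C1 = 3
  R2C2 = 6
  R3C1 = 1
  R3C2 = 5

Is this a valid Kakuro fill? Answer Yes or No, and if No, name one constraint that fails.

No — the across run R1C1–R1C2 sums to 12, not 10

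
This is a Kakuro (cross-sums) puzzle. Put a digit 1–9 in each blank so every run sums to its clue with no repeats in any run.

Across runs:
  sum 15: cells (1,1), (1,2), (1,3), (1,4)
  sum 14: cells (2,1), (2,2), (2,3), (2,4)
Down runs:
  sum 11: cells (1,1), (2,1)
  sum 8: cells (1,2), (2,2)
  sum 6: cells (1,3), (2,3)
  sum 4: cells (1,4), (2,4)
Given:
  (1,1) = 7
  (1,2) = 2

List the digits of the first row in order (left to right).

4 in 2 cells must be {1,3}.
Given what's placed, (1,4) must be 1 to fit the 15 across and 4 down.
(2,1) = 11 − 7 = 4 completes the 11 down.
(2,2) = 8 − 2 = 6 completes the 8 down.
Given what's placed, (2,3) must be 1 to fit the 14 across and 6 down.
(2,4) = 14 − 11 = 3 completes the 14 across.
(1,3) = 15 − 10 = 5 completes the 15 across.

7 2 5 1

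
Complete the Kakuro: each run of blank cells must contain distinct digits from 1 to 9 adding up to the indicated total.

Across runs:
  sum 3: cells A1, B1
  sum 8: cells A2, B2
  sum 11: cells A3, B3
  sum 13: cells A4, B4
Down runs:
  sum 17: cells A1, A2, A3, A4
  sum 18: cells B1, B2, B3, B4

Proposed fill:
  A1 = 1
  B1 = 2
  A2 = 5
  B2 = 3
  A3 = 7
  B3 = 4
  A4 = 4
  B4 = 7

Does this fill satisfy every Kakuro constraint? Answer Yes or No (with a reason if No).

No — the across run A4–B4 sums to 11, not 13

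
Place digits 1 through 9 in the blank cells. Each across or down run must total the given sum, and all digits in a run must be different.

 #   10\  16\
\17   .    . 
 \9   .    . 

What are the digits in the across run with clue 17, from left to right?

8 9

17 in 2 cells must be {8,9}; 16 in 2 cells must be {7,9}.
The 17 across and the 16 down share only 9, so R1C2 = 9.
R2C2 = 16 − 9 = 7 completes the 16 down.
R1C1 = 17 − 9 = 8 completes the 17 across.
R2C1 = 9 − 7 = 2 completes the 9 across.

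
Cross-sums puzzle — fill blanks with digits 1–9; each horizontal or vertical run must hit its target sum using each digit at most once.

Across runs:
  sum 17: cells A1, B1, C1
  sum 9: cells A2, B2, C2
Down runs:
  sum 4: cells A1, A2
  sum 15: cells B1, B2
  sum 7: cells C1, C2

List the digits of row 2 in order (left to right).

4 in 2 cells must be {1,3}.
The 9 across and the 15 down share only 6, so B2 = 6.
B1 = 15 − 6 = 9 completes the 15 down.
Given what's placed, A2 must be 1 to fit the 9 across and 4 down.
C2 = 9 − 7 = 2 completes the 9 across.
A1 = 4 − 1 = 3 completes the 4 down.
C1 = 17 − 12 = 5 completes the 17 across.

1, 6, 2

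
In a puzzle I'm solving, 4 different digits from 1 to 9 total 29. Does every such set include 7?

Yes

The only way to make 29 from 4 distinct digits is {5,7,8,9}, which contains 7.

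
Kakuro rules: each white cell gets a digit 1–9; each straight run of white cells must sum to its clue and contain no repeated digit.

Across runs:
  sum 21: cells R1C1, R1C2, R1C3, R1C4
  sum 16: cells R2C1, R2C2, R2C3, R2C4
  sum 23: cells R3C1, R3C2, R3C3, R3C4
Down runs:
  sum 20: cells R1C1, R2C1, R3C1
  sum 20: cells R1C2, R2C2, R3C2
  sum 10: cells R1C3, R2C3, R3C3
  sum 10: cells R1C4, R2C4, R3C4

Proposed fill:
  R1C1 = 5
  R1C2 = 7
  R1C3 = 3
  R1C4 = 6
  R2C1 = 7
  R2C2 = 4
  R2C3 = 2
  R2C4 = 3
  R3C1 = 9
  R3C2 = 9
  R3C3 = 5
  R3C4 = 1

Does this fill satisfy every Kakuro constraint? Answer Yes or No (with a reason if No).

No — the down run R1C1–R3C1 sums to 21, not 20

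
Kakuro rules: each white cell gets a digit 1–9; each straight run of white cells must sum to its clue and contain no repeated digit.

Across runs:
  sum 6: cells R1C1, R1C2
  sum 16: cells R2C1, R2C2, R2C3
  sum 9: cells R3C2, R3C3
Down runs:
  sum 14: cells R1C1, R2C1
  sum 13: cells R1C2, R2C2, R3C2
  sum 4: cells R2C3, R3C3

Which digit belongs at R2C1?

4 in 2 cells must be {1,3}.
The 6 across and the 14 down share only 5, so R1C1 = 5.
R1C2 = 6 − 5 = 1 completes the 6 across.
R2C1 = 14 − 5 = 9 completes the 14 down.
No cell is forced outright now. R2C3 can only be 1 or 3 (the digits allowed by both its 16 across and its 4 down). If R2C3 = 1: then R2C2 would have to be in {6} for the 16 across but in {3,4,5,7,8,9} for the 13 down — contradiction. So R2C3 = 3.
R2C2 = 16 − 12 = 4 completes the 16 across.
R3C2 = 13 − 5 = 8 completes the 13 down.
R3C3 = 9 − 8 = 1 completes the 9 across.

9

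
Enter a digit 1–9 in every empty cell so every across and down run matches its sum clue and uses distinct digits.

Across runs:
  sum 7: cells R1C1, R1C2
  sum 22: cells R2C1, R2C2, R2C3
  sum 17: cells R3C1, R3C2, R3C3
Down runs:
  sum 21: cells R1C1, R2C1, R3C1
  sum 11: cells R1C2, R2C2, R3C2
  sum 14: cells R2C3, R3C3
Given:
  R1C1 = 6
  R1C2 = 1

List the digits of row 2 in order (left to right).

7 6 9

No cell is forced outright now. R2C1 can only be 7 or 8 (the digits allowed by both its 22 across and its 21 down). If R2C1 = 8: then R2C2 would have to be in {5,9} for the 22 across but in {2,3,4,6,7,8} for the 11 down — contradiction. So R2C1 = 7.
Given what's placed, R2C2 must be 6 to fit the 22 across and 11 down.
R2C3 = 22 − 13 = 9 completes the 22 across.
R3C1 = 21 − 13 = 8 completes the 21 down.
R3C2 = 11 − 7 = 4 completes the 11 down.
R3C3 = 17 − 12 = 5 completes the 17 across.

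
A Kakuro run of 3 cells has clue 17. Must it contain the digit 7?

Counterexample: {2,6,9} sums to 17 without using 7.

No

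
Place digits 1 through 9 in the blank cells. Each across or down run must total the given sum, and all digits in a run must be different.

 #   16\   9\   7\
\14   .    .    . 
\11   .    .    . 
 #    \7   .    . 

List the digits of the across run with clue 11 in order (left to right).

16 in 2 cells must be {7,9}; 7 in 3 cells must be {1,2,4}.
Only 7 fits R2C1 under both its across sum 11 and down sum 16.
Given what's placed, R2C3 must be 1 to fit the 11 across and 7 down.
R1C1 = 16 − 7 = 9 completes the 16 down.
R2C2 = 11 − 8 = 3 completes the 11 across.

7, 3, 1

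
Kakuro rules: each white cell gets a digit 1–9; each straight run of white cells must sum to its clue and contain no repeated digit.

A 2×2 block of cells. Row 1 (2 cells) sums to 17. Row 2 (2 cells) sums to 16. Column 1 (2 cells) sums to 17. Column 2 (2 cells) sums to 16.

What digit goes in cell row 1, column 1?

17 in 2 cells must be {8,9}; 16 in 2 cells must be {7,9}.
The 17 across and the 16 down share only 9, so (1,2) = 9.
The 16 across and the 17 down share only 9, so (2,1) = 9.
(2,2) = 16 − 9 = 7 completes the 16 across.
(1,1) = 17 − 9 = 8 completes the 17 across.

8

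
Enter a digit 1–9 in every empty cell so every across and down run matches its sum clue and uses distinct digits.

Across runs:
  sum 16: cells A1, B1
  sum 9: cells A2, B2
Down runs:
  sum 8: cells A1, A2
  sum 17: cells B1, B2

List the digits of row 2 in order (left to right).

1 8

16 in 2 cells must be {7,9}; 17 in 2 cells must be {8,9}.
The 16 across and the 8 down share only 7, so A1 = 7.
B1 = 16 − 7 = 9 completes the 16 across.
A2 = 8 − 7 = 1 completes the 8 down.
B2 = 9 − 1 = 8 completes the 9 across.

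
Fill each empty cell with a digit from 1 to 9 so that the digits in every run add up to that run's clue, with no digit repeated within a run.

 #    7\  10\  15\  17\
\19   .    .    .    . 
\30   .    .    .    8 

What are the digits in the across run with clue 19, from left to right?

1 3 6 9

30 in 4 cells must be {6,7,8,9}; 17 in 2 cells must be {8,9}.
R1C4 = 17 − 8 = 9 completes the 17 down.
R2C1 = 6: the only remaining digit allowed by both the 30 across and the 7 down.
R1C1 = 7 − 6 = 1 completes the 7 down.
Nothing is forced directly, so branch on R2C2, whose candidates are 7 or 9. If R2C2 = 9: then R1C2 would have to be in {2,3,4,5,6,7} for the 19 across but in {1} for the 10 down — contradiction. So R2C2 = 7.
R1C2 = 10 − 7 = 3 completes the 10 down.
R1C3 = 19 − 13 = 6 completes the 19 across.
R2C3 = 30 − 21 = 9 completes the 30 across.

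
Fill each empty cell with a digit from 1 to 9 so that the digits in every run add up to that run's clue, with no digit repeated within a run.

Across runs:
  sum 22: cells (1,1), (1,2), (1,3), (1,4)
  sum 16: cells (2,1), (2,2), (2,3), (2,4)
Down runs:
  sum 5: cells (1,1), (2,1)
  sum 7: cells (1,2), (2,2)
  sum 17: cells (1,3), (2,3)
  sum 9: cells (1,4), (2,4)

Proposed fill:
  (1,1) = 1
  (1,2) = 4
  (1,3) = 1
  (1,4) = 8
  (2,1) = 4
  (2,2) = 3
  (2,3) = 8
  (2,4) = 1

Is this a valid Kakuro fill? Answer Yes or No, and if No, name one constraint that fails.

No — the across run (1,1)–(1,4) sums to 14, not 22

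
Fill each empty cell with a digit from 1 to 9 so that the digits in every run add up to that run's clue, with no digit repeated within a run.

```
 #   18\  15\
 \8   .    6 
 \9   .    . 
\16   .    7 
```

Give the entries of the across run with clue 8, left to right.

16 in 2 cells must be {7,9}.
R1C1 = 8 − 6 = 2 completes the 8 across.
Given what's placed, R2C1 must be 7 to fit the 9 across and 18 down.
R2C2 = 9 − 7 = 2 completes the 9 across.
R3C1 = 16 − 7 = 9 completes the 16 across.

2 6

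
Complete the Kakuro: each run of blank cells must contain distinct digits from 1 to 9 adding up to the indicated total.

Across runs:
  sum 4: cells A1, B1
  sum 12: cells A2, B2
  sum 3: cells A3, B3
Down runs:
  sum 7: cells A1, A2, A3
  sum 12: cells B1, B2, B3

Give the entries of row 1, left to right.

1 3

4 in 2 cells must be {1,3}; 3 in 2 cells must be {1,2}; 7 in 3 cells must be {1,2,4}.
The 4 across and the 7 down share only 1, so A1 = 1.
B1 = 4 − 1 = 3 completes the 4 across.
Given what's placed, A2 must be 4 to fit the 12 across and 7 down.
B2 = 12 − 4 = 8 completes the 12 across.
A3 = 7 − 5 = 2 completes the 7 down.
B3 = 3 − 2 = 1 completes the 3 across.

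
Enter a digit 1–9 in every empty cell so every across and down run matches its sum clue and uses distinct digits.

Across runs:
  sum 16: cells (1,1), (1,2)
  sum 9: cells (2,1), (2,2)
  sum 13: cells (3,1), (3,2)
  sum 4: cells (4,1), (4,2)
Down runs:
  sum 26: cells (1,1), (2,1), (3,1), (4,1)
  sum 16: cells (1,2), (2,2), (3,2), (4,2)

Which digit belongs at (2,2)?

16 in 2 cells must be {7,9}; 4 in 2 cells must be {1,3}.
Only 3 fits (4,1) under both its across sum 4 and down sum 26.
(4,2) = 4 − 3 = 1 completes the 4 across.
Given what's placed, (1,1) must be 9 to fit the 16 across and 26 down.
(1,2) = 16 − 9 = 7 completes the 16 across.
No cell is forced outright now. (2,1) can only be 6 or 8 (the digits allowed by both its 9 across and its 26 down). If (2,1) = 8: then (2,2) would have to be in {1} for the 9 across but in {2,3,5,6} for the 16 down — contradiction. So (2,1) = 6.
(2,2) = 9 − 6 = 3 completes the 9 across.

3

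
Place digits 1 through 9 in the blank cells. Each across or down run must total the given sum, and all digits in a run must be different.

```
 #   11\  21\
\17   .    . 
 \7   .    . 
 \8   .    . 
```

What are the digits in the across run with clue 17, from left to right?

17 in 2 cells must be {8,9}.
The 17 across and the 11 down share only 8, so R1C1 = 8.
R1C2 = 17 − 8 = 9 completes the 17 across.
Nothing is forced directly, so branch on R2C1, whose candidates are 1 or 2. If R2C1 = 1: then R2C2 would have to be in {6} for the 7 across but in {4,5,7,8} for the 21 down — contradiction. So R2C1 = 2.
R2C2 = 7 − 2 = 5 completes the 7 across.
R3C1 = 11 − 10 = 1 completes the 11 down.
R3C2 = 8 − 1 = 7 completes the 8 across.

8, 9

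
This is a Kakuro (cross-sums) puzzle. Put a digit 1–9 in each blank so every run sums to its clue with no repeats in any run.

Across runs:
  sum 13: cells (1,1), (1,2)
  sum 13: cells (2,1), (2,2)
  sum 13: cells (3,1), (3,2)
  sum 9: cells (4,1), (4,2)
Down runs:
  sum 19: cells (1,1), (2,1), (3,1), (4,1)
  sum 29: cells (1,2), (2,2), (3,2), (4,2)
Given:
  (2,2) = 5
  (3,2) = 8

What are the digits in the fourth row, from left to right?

29 in 4 cells must be {5,7,8,9}.
(2,1) = 13 − 5 = 8 completes the 13 across.
(3,1) = 13 − 8 = 5 completes the 13 across.
(4,2) = 7: the only remaining digit allowed by both the 9 across and the 29 down.
Given what's placed, (1,1) must be 4 to fit the 13 across and 19 down.
(1,2) = 13 − 4 = 9 completes the 13 across.
(4,1) = 9 − 7 = 2 completes the 9 across.

2 7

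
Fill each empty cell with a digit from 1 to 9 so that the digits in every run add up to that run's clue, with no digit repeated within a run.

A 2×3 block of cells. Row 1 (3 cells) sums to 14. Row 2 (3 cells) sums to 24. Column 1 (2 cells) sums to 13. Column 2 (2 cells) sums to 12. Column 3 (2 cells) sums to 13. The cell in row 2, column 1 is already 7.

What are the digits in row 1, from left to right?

6 3 5

24 in 3 cells must be {7,8,9}.
(1,1) = 13 − 7 = 6 completes the 13 down.
Nothing is forced directly, so branch on (1,3), whose candidates are 5 or 7. If (1,3) = 7: then (1,2) would have to be in {1} for the 14 across but in {3,4,5,7,8,9} for the 12 down — contradiction. So (1,3) = 5.
(1,2) = 14 − 11 = 3 completes the 14 across.
(2,2) = 12 − 3 = 9 completes the 12 down.
(2,3) = 24 − 16 = 8 completes the 24 across.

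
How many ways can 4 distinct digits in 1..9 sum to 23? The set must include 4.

3

4 distinct digits from 1–9 sum between 10 and 30.
Keeping only sets containing 4.
Enumerating: {2,4,8,9}, {3,4,7,9}, {4,5,6,8}.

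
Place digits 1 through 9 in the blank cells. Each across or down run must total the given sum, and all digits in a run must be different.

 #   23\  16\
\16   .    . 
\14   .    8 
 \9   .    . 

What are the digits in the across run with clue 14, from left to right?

16 in 2 cells must be {7,9}; 23 in 3 cells must be {6,8,9}.
Intersecting the 16 across with the 23 down forces R1C1 = 9.
R1C2 = 16 − 9 = 7 completes the 16 across.
R2C1 = 14 − 8 = 6 completes the 14 across.
R3C1 = 23 − 15 = 8 completes the 23 down.
R3C2 = 9 − 8 = 1 completes the 9 across.

6 8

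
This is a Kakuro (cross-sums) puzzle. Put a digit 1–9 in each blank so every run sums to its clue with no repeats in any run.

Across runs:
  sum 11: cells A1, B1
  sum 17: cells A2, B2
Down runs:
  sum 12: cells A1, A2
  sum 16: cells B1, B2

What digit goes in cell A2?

8

17 in 2 cells must be {8,9}; 16 in 2 cells must be {7,9}.
The 17 across and the 16 down share only 9, so B2 = 9.
B1 = 16 − 9 = 7 completes the 16 down.
A2 = 17 − 9 = 8 completes the 17 across.
A1 = 11 − 7 = 4 completes the 11 across.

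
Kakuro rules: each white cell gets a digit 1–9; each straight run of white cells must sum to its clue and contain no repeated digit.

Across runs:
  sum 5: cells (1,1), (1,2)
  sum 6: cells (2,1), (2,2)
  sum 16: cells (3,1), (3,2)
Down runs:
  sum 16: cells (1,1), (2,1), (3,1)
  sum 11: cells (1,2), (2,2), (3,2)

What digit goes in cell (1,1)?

2

16 in 2 cells must be {7,9}.
The 16 across and the 11 down share only 7, so (3,2) = 7.
Given what's placed, (2,2) must be 1 to fit the 6 across and 11 down.
(3,1) = 16 − 7 = 9 completes the 16 across.
(1,2) = 11 − 8 = 3 completes the 11 down.
(2,1) = 6 − 1 = 5 completes the 6 across.
(1,1) = 5 − 3 = 2 completes the 5 across.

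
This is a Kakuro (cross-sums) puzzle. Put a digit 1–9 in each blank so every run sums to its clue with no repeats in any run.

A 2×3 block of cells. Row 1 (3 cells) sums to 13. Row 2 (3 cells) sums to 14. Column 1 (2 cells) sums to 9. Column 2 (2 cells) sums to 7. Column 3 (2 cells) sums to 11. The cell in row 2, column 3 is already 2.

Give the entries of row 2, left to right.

(1,3) = 11 − 2 = 9 completes the 11 down.
No cell is forced outright now. (1,1) can only be 1 or 3 (the digits allowed by both its 13 across and its 9 down). If (1,1) = 3: that forces (1,2) = 1, after which (2,1) would have to be in {3,4,5,7,8,9} for the 14 across but in {6} for the 9 down — contradiction. So (1,1) = 1.
(1,2) = 13 − 10 = 3 completes the 13 across.
(2,1) = 9 − 1 = 8 completes the 9 down.
(2,2) = 14 − 10 = 4 completes the 14 across.

8 4 2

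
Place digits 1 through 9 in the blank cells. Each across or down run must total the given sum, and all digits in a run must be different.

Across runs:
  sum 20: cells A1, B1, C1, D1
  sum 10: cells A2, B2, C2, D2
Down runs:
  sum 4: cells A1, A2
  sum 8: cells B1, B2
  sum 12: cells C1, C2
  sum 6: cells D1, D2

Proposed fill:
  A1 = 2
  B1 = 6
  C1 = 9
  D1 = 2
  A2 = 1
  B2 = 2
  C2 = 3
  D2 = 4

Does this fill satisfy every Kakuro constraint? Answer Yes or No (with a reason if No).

No — the across run A1–D1 sums to 19, not 20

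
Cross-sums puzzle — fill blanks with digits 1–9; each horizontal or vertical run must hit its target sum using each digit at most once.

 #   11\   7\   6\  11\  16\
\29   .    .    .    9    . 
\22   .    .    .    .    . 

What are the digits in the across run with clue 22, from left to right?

6, 1, 4, 2, 9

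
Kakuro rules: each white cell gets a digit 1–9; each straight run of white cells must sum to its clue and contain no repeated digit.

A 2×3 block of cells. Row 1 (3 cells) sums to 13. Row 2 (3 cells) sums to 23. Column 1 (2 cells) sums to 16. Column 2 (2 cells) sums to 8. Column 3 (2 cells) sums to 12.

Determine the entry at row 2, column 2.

23 in 3 cells must be {6,8,9}; 16 in 2 cells must be {7,9}.
The 23 across and the 16 down share only 9, so (2,1) = 9.
Given what's placed, (2,2) must be 6 to fit the 23 across and 8 down.
(2,3) = 23 − 15 = 8 completes the 23 across.
(1,1) = 16 − 9 = 7 completes the 16 down.
(1,2) = 8 − 6 = 2 completes the 8 down.
(1,3) = 13 − 9 = 4 completes the 13 across.

6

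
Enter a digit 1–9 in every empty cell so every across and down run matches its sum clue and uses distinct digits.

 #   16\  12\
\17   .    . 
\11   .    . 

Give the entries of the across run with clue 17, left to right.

9, 8

17 in 2 cells must be {8,9}; 16 in 2 cells must be {7,9}.
The 17 across and the 16 down share only 9, so R1C1 = 9.
R1C2 = 17 − 9 = 8 completes the 17 across.
R2C1 = 16 − 9 = 7 completes the 16 down.
R2C2 = 11 − 7 = 4 completes the 11 across.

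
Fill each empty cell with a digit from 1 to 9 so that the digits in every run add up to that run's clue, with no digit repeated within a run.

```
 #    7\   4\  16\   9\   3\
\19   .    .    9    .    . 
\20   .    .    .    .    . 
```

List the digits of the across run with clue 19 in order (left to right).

3, 1, 9, 4, 2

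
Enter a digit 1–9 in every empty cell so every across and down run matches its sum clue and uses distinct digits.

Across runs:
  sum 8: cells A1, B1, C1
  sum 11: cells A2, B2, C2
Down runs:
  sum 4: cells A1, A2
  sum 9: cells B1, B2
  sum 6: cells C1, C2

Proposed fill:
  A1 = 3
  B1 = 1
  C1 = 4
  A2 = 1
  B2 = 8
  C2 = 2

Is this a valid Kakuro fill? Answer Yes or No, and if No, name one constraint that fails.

Across: 3+1+4=8; 1+8+2=11. Down: 3+1=4; 1+8=9; 4+2=6. No digit repeats within any run.

Yes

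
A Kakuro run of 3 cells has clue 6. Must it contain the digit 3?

Yes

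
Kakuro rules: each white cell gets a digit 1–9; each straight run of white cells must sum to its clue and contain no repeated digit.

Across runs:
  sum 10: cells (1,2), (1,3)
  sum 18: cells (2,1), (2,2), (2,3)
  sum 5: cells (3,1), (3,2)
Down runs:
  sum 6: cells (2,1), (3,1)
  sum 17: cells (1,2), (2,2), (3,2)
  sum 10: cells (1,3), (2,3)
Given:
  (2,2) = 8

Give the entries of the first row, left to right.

6, 4

No cell is forced outright now. (2,1) can only be 1 or 4 (the digits allowed by both its 18 across and its 6 down). If (2,1) = 1: that forces (2,3) = 9, after which (3,1) would have to be in {1,2,3,4} for the 5 across but in {5} for the 6 down — contradiction. So (2,1) = 4.
(2,3) = 18 − 12 = 6 completes the 18 across.
(3,1) = 6 − 4 = 2 completes the 6 down.
(3,2) = 5 − 2 = 3 completes the 5 across.
(1,2) = 17 − 11 = 6 completes the 17 down.
(1,3) = 10 − 6 = 4 completes the 10 across.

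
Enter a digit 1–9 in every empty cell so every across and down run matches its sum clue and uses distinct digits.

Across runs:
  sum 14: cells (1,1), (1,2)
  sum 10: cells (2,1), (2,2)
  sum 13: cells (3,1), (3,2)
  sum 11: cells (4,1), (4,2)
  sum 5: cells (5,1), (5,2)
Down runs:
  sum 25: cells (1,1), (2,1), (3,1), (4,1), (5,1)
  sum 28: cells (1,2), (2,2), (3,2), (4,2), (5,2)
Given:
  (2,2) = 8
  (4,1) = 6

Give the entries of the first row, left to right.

5 9

(2,1) = 10 − 8 = 2 completes the 10 across.
(4,2) = 11 − 6 = 5 completes the 11 across.
Nothing is forced directly, so branch on (5,2), whose candidates are 2 or 4. If (5,2) = 4: that forces (1,2) = 9, after which (3,2) would have to be in {4,5,6,7,8,9} for the 13 across but in {2} for the 28 down — contradiction. So (5,2) = 2.
(5,1) = 5 − 2 = 3 completes the 5 across.
Nothing is forced directly, so branch on (1,1), whose candidates are 5 or 9. If (1,1) = 9: then (1,2) would have to be in {5} for the 14 across but in {4,6,7,9} for the 28 down — contradiction. So (1,1) = 5.
(1,2) = 14 − 5 = 9 completes the 14 across.
(3,1) = 25 − 16 = 9 completes the 25 down.
(3,2) = 13 − 9 = 4 completes the 13 across.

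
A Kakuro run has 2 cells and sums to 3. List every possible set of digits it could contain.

{1,2}

2 distinct digits from 1–9 sum between 3 and 17.
Only one set works: {1,2}.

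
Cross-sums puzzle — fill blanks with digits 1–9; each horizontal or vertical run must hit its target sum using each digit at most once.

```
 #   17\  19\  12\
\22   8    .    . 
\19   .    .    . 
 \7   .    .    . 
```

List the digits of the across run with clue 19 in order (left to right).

5 8 6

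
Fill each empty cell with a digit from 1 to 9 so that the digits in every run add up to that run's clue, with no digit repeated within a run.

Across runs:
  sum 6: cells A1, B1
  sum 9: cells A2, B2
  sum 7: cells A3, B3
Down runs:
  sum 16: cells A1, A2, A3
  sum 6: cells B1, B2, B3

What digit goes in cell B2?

2

6 in 3 cells must be {1,2,3}.
Nothing is forced directly, so branch on B3, whose candidates are 1 or 2 or 3. If B3 = 1: that forces B1 = 2, B2 = 3, A3 = 6, after which A1 would have to be in {4} for the 6 across but in {1,2,3,7,8,9} for the 16 down — contradiction. If B3 = 2: that forces B1 = 1, B2 = 3, A3 = 5, after which A1 would have to be in {5} for the 6 across but in {2,3,4,7,8,9} for the 16 down — contradiction. So B3 = 3.
A3 = 7 − 3 = 4 completes the 7 across.
Given what's placed, A1 must be 5 to fit the 6 across and 16 down.
B1 = 6 − 5 = 1 completes the 6 across.
A2 = 16 − 9 = 7 completes the 16 down.
B2 = 9 − 7 = 2 completes the 9 across.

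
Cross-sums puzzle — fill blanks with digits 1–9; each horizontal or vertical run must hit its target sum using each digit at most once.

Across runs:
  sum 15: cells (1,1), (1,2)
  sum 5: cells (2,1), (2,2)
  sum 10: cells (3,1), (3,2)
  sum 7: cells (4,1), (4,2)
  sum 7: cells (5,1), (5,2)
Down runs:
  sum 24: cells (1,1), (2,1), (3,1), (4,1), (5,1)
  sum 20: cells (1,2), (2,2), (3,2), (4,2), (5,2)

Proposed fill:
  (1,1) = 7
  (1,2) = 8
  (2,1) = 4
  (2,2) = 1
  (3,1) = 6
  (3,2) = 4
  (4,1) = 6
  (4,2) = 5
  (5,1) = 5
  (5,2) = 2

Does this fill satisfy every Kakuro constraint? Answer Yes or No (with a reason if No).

No — the across run (4,1)–(4,2) sums to 11, not 7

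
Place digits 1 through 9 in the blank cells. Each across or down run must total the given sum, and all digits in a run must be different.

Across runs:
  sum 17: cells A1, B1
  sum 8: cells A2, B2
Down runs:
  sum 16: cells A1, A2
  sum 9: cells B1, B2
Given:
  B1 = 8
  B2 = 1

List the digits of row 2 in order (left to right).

7 1

17 in 2 cells must be {8,9}; 16 in 2 cells must be {7,9}.
A1 = 17 − 8 = 9 completes the 17 across.
A2 = 8 − 1 = 7 completes the 8 across.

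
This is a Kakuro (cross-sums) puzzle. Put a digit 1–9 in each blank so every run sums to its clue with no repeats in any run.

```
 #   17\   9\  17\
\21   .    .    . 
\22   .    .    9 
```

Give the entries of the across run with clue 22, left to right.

17 in 2 cells must be {8,9}.
R1C3 = 17 − 9 = 8 completes the 17 down.
R2C1 = 8: the only remaining digit allowed by both the 22 across and the 17 down.
R2C2 = 22 − 17 = 5 completes the 22 across.
R1C1 = 17 − 8 = 9 completes the 17 down.
R1C2 = 21 − 17 = 4 completes the 21 across.

8 5 9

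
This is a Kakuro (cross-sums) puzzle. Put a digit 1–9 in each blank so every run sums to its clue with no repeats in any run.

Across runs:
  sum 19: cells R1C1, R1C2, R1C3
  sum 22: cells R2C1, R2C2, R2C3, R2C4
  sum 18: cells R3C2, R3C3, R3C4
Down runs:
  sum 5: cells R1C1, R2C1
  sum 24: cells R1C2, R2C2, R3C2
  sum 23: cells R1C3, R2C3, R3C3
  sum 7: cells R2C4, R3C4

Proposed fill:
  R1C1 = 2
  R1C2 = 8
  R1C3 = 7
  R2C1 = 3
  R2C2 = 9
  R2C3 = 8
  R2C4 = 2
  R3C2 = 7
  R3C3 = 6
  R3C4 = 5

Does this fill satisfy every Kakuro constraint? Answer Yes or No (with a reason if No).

No — the across run R1C1–R1C3 sums to 17, not 19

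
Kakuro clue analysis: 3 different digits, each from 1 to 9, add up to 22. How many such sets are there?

3 distinct digits from 1–9 sum between 6 and 24.
Enumerating: {5,8,9}, {6,7,9}.

2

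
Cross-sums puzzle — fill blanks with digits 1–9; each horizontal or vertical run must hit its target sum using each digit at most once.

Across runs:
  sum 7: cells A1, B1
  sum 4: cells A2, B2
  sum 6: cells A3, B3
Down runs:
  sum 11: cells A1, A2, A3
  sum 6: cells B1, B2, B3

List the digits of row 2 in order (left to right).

4 in 2 cells must be {1,3}; 6 in 3 cells must be {1,2,3}.
Nothing is forced directly, so branch on A2, whose candidates are 1 or 3. If A2 = 3: that forces B2 = 1, B3 = 2, B1 = 3, after which A3 would have to be in {4} for the 6 across but in {1,2,6,7} for the 11 down — contradiction. So A2 = 1.
B2 = 4 − 1 = 3 completes the 4 across.
Nothing is forced directly, so branch on B1, whose candidates are 1 or 2. If B1 = 2: then A1 would have to be in {5} for the 7 across but in {2,3,4,6,7,8} for the 11 down — contradiction. So B1 = 1.
A1 = 7 − 1 = 6 completes the 7 across.
A3 = 11 − 7 = 4 completes the 11 down.
B3 = 6 − 4 = 2 completes the 6 across.

1 3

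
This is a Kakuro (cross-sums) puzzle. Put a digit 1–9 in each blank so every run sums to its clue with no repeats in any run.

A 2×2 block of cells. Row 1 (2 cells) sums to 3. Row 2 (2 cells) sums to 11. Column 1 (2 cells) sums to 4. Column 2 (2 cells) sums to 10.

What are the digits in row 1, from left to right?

3 in 2 cells must be {1,2}; 4 in 2 cells must be {1,3}.
The 3 across and the 4 down share only 1, so (1,1) = 1.
(1,2) = 3 − 1 = 2 completes the 3 across.
(2,1) = 4 − 1 = 3 completes the 4 down.
(2,2) = 11 − 3 = 8 completes the 11 across.

1 2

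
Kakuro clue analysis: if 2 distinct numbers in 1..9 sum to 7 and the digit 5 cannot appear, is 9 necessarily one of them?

Counterexample: {1,6} sums to 7 under that restriction without using 9.

No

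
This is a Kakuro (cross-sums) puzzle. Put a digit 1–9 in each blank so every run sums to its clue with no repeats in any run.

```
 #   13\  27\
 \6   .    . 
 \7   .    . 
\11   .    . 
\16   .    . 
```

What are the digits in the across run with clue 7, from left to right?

16 in 2 cells must be {7,9}.
Only 7 fits R4C1 under both its across sum 16 and down sum 13.
R4C2 = 16 − 7 = 9 completes the 16 across.
Nothing is forced directly, so branch on R1C1, whose candidates are 1 or 2. If R1C1 = 1: that forces R1C2 = 5, R2C2 = 6, R3C2 = 7, after which R2C1 would have to be in {1} for the 7 across but in {2,3} for the 13 down — contradiction. So R1C1 = 2.
R1C2 = 6 − 2 = 4 completes the 6 across.
R2C2 = 6: the only remaining digit allowed by both the 7 across and the 27 down.
Given what's placed, R3C1 must be 3 to fit the 11 across and 13 down.
R3C2 = 11 − 3 = 8 completes the 11 across.
R2C1 = 7 − 6 = 1 completes the 7 across.

1, 6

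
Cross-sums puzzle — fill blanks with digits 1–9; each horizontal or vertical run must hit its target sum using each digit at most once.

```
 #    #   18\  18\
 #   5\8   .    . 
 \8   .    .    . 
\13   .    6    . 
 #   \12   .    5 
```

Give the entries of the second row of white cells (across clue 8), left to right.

1 3 4

R4C2 = 12 − 5 = 7 completes the 12 across.
Nothing is forced directly, so branch on R1C2, whose candidates are 1 or 2 or 3. If R1C2 = 1: that forces R1C3 = 7, R2C2 = 4, after which R2C3 would have to be in {1,3} for the 8 across but in {2,4} for the 18 down — contradiction. If R1C2 = 3: then R1C3 would have to be in {5} for the 8 across but in {1,2,3,4,6,7,8,9} for the 18 down — contradiction. So R1C2 = 2.
R1C3 = 8 − 2 = 6 completes the 8 across.
R2C2 = 18 − 15 = 3 completes the 18 down.
Given what's placed, R2C3 must be 4 to fit the 8 across and 18 down.
R3C3 = 18 − 15 = 3 completes the 18 down.
R2C1 = 8 − 7 = 1 completes the 8 across.
R3C1 = 13 − 9 = 4 completes the 13 across.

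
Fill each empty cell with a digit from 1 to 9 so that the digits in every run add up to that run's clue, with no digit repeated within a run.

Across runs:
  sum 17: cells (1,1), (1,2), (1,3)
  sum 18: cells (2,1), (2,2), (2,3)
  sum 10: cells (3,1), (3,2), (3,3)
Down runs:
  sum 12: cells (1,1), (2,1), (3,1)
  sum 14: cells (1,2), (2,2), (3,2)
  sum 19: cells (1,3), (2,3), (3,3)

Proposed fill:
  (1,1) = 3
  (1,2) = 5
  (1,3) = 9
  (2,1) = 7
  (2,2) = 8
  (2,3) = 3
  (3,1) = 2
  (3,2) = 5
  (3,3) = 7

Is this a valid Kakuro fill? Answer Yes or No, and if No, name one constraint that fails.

No — the down run (1,2)–(3,2) sums to 18, not 14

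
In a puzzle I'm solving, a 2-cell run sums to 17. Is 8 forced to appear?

Yes

The only way to make 17 from 2 distinct digits is {8,9}, which contains 8.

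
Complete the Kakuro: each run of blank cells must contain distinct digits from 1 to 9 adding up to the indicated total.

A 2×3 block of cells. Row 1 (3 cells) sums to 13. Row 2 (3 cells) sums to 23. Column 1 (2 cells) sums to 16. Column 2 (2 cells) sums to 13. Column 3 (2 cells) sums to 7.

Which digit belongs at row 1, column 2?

23 in 3 cells must be {6,8,9}; 16 in 2 cells must be {7,9}.
The 23 across and the 16 down share only 9, so (2,1) = 9.
Given what's placed, (2,3) must be 6 to fit the 23 across and 7 down.
(1,1) = 16 − 9 = 7 completes the 16 down.
(1,3) = 7 − 6 = 1 completes the 7 down.
(2,2) = 23 − 15 = 8 completes the 23 across.
(1,2) = 13 − 8 = 5 completes the 13 across.

5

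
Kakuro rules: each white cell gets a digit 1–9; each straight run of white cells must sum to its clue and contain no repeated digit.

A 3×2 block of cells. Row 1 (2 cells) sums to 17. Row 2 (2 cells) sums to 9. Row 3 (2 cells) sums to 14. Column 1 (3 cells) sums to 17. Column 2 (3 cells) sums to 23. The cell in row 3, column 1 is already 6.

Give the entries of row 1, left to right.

8 9

17 in 2 cells must be {8,9}; 23 in 3 cells must be {6,8,9}.
(3,2) = 14 − 6 = 8 completes the 14 across.
(1,2) = 9: the only remaining digit allowed by both the 17 across and the 23 down.
(2,2) = 23 − 17 = 6 completes the 23 down.
(1,1) = 17 − 9 = 8 completes the 17 across.
(2,1) = 9 − 6 = 3 completes the 9 across.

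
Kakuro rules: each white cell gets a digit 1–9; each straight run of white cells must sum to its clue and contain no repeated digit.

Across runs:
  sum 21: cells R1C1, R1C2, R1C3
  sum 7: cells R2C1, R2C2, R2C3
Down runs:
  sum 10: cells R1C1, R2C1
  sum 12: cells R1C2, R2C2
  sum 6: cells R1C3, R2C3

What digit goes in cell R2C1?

7 in 3 cells must be {1,2,4}.
The 7 across and the 12 down share only 4, so R2C2 = 4.
R1C2 = 12 − 4 = 8 completes the 12 down.
Given what's placed, R1C3 must be 4 to fit the 21 across and 6 down.
R2C3 = 6 − 4 = 2 completes the 6 down.
R1C1 = 21 − 12 = 9 completes the 21 across.
R2C1 = 7 − 6 = 1 completes the 7 across.

1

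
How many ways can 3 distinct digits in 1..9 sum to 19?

3 distinct digits from 1–9 sum between 6 and 24.
Enumerating: {2,8,9}, {3,7,9}, {4,6,9}, {4,7,8}, {5,6,8}.

5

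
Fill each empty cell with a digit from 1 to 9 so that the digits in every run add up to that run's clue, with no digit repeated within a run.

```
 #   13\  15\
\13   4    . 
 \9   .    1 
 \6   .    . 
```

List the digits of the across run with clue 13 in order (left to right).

4 9

R1C2 = 13 − 4 = 9 completes the 13 across.
R2C1 = 9 − 1 = 8 completes the 9 across.
R3C1 = 13 − 12 = 1 completes the 13 down.
R3C2 = 6 − 1 = 5 completes the 6 across.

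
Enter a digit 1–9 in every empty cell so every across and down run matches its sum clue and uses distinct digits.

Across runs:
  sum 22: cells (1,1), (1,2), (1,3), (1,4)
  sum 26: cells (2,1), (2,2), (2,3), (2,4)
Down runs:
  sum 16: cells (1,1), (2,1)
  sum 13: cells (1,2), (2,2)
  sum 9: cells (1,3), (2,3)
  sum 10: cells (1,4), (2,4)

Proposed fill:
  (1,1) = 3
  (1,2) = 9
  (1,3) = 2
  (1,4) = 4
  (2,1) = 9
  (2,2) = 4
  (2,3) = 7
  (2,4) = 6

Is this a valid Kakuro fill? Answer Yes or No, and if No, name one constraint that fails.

No — the across run (1,1)–(1,4) sums to 18, not 22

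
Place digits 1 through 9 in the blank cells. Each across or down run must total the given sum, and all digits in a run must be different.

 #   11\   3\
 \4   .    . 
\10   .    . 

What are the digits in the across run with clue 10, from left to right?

4 in 2 cells must be {1,3}; 3 in 2 cells must be {1,2}.
The 4 across and the 11 down share only 3, so R1C1 = 3.
R1C2 = 4 − 3 = 1 completes the 4 across.
R2C1 = 11 − 3 = 8 completes the 11 down.
R2C2 = 10 − 8 = 2 completes the 10 across.

8 2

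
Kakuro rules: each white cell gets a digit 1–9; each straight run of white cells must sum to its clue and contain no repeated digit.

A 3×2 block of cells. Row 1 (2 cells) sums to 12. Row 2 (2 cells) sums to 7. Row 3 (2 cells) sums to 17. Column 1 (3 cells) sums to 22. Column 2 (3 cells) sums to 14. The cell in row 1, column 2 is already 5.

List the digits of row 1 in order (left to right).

7, 5

17 in 2 cells must be {8,9}.
(1,1) = 12 − 5 = 7 completes the 12 across.
Given what's placed, (2,1) must be 6 to fit the 7 across and 22 down.
(2,2) = 7 − 6 = 1 completes the 7 across.
(3,1) = 22 − 13 = 9 completes the 22 down.
(3,2) = 17 − 9 = 8 completes the 17 across.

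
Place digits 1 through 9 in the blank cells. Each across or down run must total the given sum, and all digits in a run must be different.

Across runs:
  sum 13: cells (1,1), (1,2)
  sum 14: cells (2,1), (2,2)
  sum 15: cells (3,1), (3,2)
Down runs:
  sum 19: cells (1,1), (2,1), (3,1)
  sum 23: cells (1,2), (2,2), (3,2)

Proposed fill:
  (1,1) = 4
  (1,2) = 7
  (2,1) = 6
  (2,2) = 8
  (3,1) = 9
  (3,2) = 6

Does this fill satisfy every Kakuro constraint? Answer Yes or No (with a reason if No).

No — the down run (1,2)–(3,2) sums to 21, not 23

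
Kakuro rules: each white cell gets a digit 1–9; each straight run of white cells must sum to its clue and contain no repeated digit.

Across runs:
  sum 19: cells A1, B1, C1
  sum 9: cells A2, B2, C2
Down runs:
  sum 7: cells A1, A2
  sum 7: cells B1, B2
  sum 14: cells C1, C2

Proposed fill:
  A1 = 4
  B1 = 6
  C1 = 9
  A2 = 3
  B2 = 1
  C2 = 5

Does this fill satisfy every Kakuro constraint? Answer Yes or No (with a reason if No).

Across: 4+6+9=19; 3+1+5=9. Down: 4+3=7; 6+1=7; 9+5=14. No digit repeats within any run.

Yes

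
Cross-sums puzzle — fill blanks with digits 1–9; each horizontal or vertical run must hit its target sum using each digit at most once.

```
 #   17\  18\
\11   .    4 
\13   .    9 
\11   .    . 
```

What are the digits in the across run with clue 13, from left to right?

R1C1 = 11 − 4 = 7 completes the 11 across.
R2C1 = 13 − 9 = 4 completes the 13 across.
R3C1 = 17 − 11 = 6 completes the 17 down.
R3C2 = 11 − 6 = 5 completes the 11 across.

4 9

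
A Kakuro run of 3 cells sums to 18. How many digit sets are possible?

7

3 distinct digits from 1–9 sum between 6 and 24.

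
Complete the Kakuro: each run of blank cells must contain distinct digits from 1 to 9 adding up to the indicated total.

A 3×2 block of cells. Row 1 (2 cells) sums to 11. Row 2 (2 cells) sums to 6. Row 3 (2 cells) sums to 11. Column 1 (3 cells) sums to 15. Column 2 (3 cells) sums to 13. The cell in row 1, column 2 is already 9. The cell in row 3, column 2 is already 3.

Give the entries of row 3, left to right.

(1,1) = 11 − 9 = 2 completes the 11 across.
(2,2) = 13 − 12 = 1 completes the 13 down.
(3,1) = 11 − 3 = 8 completes the 11 across.
(2,1) = 6 − 1 = 5 completes the 6 across.

8, 3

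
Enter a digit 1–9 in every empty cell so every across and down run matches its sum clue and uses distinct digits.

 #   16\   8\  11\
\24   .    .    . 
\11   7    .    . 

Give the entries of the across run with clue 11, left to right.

24 in 3 cells must be {7,8,9}; 16 in 2 cells must be {7,9}.
R1C1 = 16 − 7 = 9 completes the 16 down.
Given what's placed, R1C2 must be 7 to fit the 24 across and 8 down.
R1C3 = 24 − 16 = 8 completes the 24 across.
R2C2 = 8 − 7 = 1 completes the 8 down.
R2C3 = 11 − 8 = 3 completes the 11 across.

7 1 3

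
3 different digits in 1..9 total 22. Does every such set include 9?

Yes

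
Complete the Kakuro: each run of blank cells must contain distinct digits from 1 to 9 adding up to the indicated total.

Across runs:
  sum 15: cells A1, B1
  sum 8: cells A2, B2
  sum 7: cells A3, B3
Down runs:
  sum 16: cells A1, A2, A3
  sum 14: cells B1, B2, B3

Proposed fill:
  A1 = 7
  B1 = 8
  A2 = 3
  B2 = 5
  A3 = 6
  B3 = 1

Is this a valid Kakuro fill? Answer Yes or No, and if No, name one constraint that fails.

Yes

Across: 7+8=15; 3+5=8; 6+1=7. Down: 7+3+6=16; 8+5+1=14. No digit repeats within any run.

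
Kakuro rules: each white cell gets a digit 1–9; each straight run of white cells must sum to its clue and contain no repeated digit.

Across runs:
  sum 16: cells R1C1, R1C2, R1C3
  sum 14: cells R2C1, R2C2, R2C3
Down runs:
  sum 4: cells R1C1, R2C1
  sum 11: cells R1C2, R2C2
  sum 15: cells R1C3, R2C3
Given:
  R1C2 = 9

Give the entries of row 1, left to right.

4 in 2 cells must be {1,3}.
Given what's placed, R1C3 must be 6 to fit the 16 across and 15 down.
R2C2 = 11 − 9 = 2 completes the 11 down.
R2C3 = 15 − 6 = 9 completes the 15 down.
R1C1 = 16 − 15 = 1 completes the 16 across.
R2C1 = 14 − 11 = 3 completes the 14 across.

1, 9, 6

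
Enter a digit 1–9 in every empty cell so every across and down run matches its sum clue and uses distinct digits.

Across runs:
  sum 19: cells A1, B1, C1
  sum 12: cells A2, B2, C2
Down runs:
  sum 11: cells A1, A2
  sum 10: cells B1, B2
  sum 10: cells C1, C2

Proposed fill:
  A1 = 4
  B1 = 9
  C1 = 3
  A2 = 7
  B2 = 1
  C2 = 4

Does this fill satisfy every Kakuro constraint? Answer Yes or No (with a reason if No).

No — the across run A1–C1 sums to 16, not 19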